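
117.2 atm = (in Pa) 1.188e+07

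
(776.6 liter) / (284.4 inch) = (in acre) 2.657e-05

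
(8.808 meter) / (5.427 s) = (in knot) 3.155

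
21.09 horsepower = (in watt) 1.573e+04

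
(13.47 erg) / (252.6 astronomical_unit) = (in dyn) 3.565e-15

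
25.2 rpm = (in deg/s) 151.2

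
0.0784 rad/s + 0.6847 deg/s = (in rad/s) 0.09035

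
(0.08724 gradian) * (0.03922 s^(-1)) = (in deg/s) 0.003079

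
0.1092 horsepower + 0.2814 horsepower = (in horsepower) 0.3906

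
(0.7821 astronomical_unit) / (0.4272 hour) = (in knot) 1.479e+08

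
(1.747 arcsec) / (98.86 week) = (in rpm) 1.353e-12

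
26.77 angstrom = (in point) 7.588e-06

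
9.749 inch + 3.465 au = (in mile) 3.221e+08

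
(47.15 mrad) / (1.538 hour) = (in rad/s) 8.516e-06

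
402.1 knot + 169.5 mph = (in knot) 549.4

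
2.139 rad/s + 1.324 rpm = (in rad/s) 2.278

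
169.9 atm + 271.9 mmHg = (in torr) 1.294e+05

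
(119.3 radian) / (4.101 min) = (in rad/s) 0.4848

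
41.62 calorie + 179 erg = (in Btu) 0.1651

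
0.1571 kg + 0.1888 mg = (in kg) 0.1571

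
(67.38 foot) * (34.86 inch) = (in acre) 0.004494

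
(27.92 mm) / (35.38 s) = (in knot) 0.001534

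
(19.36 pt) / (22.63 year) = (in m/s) 9.57e-12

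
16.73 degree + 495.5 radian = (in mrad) 4.958e+05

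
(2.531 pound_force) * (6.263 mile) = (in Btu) 107.6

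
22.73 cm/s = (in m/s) 0.2273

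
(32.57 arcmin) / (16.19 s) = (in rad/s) 0.0005852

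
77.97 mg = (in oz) 0.00275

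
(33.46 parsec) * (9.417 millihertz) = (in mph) 2.175e+16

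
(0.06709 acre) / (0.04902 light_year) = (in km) 5.854e-16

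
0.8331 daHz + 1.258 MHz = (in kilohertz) 1258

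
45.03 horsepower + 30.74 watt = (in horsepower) 45.07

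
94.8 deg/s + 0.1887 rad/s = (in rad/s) 1.843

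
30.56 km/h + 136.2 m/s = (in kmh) 520.9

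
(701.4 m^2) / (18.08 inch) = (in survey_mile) 0.949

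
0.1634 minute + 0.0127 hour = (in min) 0.9254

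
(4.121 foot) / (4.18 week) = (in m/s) 4.969e-07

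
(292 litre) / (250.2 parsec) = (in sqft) 4.071e-19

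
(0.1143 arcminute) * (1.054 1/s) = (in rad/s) 3.504e-05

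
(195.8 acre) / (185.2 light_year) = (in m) 4.522e-13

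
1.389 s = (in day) 1.608e-05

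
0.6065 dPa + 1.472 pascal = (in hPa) 0.01533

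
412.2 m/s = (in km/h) 1484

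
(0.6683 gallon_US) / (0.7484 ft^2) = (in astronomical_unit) 2.432e-13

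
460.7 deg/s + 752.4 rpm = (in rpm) 829.2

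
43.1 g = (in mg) 4.31e+04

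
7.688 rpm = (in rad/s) 0.8051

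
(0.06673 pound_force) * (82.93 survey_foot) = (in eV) 4.683e+19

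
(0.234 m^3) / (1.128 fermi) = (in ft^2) 2.233e+15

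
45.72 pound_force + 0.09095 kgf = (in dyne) 2.043e+07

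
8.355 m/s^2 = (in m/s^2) 8.355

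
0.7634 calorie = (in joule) 3.194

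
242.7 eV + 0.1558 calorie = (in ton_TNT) 1.558e-10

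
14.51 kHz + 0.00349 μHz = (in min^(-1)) 8.706e+05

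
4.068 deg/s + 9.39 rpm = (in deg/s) 60.41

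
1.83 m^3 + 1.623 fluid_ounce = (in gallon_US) 483.4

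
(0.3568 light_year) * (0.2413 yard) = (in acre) 1.84e+11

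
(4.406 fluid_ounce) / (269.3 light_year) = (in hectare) 5.114e-27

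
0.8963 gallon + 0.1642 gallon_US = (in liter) 4.014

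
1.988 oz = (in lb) 0.1242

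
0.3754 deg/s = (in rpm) 0.06257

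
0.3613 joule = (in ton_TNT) 8.635e-11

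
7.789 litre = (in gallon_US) 2.058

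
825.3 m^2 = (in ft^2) 8883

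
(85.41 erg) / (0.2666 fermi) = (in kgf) 3.267e+09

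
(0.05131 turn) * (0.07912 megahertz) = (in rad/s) 2.551e+04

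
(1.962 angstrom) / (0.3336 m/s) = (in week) 9.724e-16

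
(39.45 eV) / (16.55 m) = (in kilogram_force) 3.894e-20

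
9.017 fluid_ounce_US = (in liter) 0.2667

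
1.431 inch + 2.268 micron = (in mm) 36.35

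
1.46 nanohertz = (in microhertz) 0.00146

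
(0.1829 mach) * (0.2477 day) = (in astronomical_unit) 8.909e-06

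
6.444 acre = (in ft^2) 2.807e+05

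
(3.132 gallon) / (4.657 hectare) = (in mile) 1.582e-10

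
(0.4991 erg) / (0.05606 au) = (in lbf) 1.338e-18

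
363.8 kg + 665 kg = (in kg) 1029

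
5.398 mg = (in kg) 5.398e-06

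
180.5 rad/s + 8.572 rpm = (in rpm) 1732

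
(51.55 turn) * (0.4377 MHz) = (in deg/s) 8.123e+09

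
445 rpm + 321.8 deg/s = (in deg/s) 2992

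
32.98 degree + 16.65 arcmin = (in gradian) 36.95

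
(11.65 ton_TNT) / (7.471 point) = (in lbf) 4.158e+12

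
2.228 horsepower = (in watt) 1661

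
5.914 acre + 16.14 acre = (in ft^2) 9.607e+05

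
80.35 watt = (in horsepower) 0.1078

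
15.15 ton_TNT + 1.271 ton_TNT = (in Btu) 6.512e+07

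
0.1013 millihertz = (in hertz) 0.0001013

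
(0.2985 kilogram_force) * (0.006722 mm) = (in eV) 1.228e+14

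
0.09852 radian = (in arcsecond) 2.032e+04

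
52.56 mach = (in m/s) 1.79e+04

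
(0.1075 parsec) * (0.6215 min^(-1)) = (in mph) 7.686e+13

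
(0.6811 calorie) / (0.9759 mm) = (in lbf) 656.5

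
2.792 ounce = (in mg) 7.915e+04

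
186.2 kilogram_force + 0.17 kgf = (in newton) 1828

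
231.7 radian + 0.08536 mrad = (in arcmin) 7.965e+05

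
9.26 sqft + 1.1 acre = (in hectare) 0.4452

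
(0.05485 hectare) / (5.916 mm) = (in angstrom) 9.271e+14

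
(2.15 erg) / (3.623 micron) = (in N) 0.05934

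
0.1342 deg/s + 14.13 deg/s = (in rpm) 2.377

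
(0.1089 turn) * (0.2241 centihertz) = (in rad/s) 0.001533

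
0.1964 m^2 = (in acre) 4.853e-05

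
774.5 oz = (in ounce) 774.5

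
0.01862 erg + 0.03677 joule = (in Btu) 3.485e-05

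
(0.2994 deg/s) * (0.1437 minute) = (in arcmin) 154.9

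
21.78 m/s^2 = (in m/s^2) 21.78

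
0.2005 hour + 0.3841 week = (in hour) 64.73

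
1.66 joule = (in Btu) 0.001573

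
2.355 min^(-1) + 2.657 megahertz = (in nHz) 2.657e+15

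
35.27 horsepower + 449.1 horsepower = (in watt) 3.612e+05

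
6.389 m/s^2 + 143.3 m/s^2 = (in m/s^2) 149.7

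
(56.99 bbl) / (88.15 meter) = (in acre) 2.54e-05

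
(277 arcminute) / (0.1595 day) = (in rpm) 5.583e-05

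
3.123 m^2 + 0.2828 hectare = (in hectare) 0.2831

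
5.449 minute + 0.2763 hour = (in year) 4.191e-05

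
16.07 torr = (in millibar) 21.42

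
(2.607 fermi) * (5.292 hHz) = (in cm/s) 1.38e-10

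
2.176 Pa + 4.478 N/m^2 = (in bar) 6.654e-05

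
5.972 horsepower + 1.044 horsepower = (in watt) 5232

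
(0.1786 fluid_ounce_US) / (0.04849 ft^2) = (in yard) 0.001282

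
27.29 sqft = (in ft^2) 27.29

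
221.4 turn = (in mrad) 1.391e+06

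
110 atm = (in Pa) 1.115e+07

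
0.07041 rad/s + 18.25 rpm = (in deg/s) 113.5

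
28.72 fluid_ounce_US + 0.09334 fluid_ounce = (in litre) 0.8521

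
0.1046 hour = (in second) 376.6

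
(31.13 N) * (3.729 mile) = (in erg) 1.868e+12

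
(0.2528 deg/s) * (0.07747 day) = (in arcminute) 1.015e+05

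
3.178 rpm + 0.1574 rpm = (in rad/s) 0.3493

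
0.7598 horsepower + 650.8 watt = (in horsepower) 1.633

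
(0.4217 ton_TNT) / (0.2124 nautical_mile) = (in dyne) 4.485e+11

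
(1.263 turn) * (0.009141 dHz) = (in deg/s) 0.4156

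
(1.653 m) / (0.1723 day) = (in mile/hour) 0.0002484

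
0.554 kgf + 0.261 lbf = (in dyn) 6.594e+05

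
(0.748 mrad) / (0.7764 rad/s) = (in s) 0.0009634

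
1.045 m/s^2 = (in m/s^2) 1.045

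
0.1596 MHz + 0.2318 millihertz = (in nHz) 1.596e+14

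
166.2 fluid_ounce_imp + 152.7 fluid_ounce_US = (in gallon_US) 2.44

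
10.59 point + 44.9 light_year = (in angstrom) 4.248e+27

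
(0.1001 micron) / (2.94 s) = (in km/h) 1.226e-07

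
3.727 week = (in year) 0.07148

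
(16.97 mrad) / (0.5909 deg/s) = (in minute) 0.02742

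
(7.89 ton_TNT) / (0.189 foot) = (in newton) 5.73e+11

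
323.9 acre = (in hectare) 131.1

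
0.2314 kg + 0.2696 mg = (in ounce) 8.162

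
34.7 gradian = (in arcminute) 1874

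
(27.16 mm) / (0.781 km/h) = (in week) 2.07e-07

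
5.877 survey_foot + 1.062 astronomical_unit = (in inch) 6.255e+12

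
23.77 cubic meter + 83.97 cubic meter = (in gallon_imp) 2.37e+04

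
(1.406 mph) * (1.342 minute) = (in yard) 55.35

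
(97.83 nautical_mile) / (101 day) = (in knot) 0.04036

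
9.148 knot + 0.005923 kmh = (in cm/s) 470.8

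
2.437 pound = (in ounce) 38.99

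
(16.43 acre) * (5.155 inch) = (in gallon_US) 2.3e+06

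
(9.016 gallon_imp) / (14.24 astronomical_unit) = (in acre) 4.754e-18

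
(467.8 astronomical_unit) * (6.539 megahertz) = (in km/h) 1.647e+21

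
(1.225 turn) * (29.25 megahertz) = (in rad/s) 2.251e+08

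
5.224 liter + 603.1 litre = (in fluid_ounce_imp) 2.141e+04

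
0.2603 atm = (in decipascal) 2.637e+05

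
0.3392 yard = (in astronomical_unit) 2.073e-12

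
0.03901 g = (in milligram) 39.01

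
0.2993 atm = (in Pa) 3.033e+04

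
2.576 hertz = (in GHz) 2.576e-09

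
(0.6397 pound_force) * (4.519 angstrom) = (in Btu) 1.219e-12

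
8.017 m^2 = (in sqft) 86.29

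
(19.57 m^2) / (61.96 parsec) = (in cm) 1.024e-15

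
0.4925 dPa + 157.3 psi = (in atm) 10.7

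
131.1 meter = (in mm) 1.311e+05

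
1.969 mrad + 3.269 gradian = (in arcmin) 183.3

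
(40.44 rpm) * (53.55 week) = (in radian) 1.372e+08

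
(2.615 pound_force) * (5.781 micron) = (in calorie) 1.607e-05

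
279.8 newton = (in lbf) 62.9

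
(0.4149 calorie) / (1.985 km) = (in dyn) 87.45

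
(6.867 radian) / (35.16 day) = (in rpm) 2.159e-05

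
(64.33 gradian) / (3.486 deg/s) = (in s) 16.61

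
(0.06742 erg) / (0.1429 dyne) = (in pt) 13.37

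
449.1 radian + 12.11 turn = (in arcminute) 1.805e+06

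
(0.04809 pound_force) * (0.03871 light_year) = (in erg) 7.834e+20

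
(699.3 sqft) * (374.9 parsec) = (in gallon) 1.985e+23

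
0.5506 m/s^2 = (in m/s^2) 0.5506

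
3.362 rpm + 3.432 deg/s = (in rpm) 3.934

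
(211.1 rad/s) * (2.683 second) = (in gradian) 3.606e+04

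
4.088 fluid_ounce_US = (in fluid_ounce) 4.088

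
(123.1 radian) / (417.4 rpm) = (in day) 3.26e-05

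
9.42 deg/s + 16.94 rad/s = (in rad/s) 17.1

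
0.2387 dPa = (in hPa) 0.0002387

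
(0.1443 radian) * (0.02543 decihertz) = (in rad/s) 0.000367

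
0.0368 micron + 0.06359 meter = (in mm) 63.59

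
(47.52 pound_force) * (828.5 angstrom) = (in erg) 175.1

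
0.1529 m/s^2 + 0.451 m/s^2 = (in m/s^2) 0.6039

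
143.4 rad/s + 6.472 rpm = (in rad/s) 144.1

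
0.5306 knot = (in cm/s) 27.3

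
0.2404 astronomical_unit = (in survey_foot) 1.18e+11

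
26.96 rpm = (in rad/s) 2.823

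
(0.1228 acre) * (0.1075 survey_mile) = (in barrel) 5.408e+05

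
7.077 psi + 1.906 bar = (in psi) 34.72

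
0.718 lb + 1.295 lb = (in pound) 2.013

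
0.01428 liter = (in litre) 0.01428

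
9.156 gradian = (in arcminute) 494.4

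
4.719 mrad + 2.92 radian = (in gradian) 186.2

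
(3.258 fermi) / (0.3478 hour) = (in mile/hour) 5.821e-18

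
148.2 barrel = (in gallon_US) 6224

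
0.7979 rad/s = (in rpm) 7.619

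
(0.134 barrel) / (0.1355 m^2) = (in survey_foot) 0.5158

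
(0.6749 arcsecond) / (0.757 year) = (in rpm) 1.309e-12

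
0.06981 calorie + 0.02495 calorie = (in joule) 0.3965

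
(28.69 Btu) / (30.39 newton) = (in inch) 3.921e+04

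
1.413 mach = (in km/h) 1732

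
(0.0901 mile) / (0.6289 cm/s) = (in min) 384.3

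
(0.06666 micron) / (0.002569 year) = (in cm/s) 8.228e-11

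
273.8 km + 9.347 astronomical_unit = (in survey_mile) 8.689e+08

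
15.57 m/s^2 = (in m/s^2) 15.57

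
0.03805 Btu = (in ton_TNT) 9.595e-09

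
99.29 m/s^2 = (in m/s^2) 99.29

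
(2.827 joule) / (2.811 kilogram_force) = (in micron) 1.026e+05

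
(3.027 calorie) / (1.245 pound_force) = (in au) 1.529e-11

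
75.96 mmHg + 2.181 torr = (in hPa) 104.2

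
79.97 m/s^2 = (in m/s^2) 79.97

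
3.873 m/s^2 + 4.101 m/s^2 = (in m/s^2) 7.974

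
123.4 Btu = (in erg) 1.302e+12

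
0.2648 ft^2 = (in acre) 6.079e-06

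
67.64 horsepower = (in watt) 5.044e+04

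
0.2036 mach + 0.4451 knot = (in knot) 135.2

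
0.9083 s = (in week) 1.502e-06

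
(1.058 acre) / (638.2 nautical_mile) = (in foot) 0.01188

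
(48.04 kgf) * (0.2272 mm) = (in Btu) 0.0001015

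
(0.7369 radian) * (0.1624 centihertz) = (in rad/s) 0.001197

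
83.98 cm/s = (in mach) 0.002466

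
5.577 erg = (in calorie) 1.333e-07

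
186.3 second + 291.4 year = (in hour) 2.553e+06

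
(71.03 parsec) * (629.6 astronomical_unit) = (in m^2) 2.064e+32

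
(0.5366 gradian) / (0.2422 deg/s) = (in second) 1.994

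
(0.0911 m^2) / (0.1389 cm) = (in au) 4.384e-10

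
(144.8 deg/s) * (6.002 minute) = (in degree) 5.215e+04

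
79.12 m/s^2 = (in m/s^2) 79.12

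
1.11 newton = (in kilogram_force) 0.1132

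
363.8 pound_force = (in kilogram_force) 165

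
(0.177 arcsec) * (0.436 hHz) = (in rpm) 0.0003573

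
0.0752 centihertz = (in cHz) 0.0752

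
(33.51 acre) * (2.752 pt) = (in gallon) 3.478e+04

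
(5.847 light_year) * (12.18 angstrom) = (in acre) 1.665e+04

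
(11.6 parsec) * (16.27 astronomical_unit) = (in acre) 2.153e+26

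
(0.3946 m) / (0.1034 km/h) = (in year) 4.356e-07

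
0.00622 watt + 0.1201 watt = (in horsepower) 0.0001694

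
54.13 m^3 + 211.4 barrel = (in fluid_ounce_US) 2.967e+06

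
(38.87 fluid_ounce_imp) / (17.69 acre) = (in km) 1.543e-11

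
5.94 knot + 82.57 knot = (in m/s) 45.53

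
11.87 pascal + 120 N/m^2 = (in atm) 0.001301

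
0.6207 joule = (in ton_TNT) 1.484e-10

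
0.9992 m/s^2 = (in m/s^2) 0.9992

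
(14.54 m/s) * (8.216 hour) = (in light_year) 4.546e-11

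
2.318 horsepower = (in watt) 1729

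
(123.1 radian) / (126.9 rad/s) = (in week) 1.604e-06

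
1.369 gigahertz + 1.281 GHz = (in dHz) 2.65e+10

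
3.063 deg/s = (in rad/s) 0.05346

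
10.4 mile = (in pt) 4.744e+07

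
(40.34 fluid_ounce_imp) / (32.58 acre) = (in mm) 8.693e-06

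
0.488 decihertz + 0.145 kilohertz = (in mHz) 1.45e+05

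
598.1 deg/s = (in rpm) 99.68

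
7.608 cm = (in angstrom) 7.608e+08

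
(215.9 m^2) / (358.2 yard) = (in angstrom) 6.592e+09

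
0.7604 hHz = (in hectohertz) 0.7604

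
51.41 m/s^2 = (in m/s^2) 51.41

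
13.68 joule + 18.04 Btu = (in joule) 1.905e+04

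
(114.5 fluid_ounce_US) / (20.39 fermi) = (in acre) 4.104e+07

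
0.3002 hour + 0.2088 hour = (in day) 0.02121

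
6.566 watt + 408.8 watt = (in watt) 415.4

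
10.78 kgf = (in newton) 105.7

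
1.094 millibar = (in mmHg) 0.8206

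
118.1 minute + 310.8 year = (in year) 310.8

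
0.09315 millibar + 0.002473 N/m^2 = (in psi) 0.001351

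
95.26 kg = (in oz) 3360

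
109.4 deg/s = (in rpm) 18.23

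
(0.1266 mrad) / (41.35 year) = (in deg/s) 5.563e-12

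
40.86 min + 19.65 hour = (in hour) 20.33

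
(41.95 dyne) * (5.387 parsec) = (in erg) 6.973e+20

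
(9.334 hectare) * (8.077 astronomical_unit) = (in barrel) 7.094e+17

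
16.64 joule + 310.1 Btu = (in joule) 3.272e+05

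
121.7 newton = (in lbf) 27.36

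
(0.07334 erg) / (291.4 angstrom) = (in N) 0.2517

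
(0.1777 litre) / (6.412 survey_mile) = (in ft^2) 1.854e-07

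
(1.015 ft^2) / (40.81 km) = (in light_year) 2.442e-22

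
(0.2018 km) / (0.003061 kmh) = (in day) 2.747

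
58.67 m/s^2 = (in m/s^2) 58.67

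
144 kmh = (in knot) 77.75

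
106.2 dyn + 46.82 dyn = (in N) 0.00153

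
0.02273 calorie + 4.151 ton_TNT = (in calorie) 4.151e+09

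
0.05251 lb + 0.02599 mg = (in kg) 0.02382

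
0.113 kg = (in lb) 0.2491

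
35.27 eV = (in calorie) 1.351e-18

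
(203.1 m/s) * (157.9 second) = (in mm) 3.207e+07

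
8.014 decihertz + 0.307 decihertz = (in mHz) 832.1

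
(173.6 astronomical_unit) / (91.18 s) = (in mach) 8.365e+08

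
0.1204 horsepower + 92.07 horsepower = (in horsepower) 92.19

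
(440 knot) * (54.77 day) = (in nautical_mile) 5.784e+05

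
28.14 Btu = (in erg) 2.969e+11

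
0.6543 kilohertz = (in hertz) 654.3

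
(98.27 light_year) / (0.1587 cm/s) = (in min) 9.764e+18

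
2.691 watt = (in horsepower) 0.003609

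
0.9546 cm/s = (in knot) 0.01856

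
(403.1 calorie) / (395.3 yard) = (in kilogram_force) 0.4758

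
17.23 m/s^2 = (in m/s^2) 17.23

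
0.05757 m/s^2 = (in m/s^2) 0.05757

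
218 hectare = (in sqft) 2.347e+07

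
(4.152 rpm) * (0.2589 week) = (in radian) 6.808e+04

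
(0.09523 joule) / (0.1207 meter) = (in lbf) 0.1774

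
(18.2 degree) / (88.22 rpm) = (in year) 1.09e-09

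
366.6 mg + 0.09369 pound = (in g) 42.86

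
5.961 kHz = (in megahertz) 0.005961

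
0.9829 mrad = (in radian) 0.0009829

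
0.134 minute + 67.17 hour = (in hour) 67.17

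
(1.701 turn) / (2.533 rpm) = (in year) 1.278e-06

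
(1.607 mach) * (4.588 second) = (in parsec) 8.136e-14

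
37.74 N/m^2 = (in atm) 0.0003725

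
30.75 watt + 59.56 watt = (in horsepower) 0.1211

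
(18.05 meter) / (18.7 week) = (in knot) 3.102e-06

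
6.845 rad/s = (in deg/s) 392.2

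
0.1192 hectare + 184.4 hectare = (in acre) 456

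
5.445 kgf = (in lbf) 12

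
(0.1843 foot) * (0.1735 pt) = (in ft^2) 3.701e-05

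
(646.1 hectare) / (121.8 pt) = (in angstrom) 1.504e+18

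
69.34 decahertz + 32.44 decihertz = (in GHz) 6.966e-07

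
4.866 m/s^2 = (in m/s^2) 4.866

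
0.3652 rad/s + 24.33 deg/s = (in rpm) 7.542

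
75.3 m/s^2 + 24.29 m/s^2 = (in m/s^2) 99.59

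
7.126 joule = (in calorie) 1.703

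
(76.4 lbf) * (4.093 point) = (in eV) 3.063e+18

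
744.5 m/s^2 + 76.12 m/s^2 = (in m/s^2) 820.6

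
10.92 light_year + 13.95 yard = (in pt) 2.929e+20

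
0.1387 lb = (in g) 62.91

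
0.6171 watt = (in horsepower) 0.0008275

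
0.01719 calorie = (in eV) 4.489e+17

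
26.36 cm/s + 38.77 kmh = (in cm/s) 1103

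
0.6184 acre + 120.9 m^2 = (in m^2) 2623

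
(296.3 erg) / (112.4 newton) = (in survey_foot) 8.649e-07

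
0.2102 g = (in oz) 0.007415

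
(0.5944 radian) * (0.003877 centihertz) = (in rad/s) 2.304e-05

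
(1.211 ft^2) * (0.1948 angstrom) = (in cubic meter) 2.192e-12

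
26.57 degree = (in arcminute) 1594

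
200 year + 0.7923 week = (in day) 7.301e+04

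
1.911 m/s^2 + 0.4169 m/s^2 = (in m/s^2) 2.328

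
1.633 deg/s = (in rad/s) 0.0285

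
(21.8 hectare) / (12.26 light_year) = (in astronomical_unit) 1.256e-23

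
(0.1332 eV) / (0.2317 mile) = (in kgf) 5.836e-24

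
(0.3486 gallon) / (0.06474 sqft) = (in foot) 0.7198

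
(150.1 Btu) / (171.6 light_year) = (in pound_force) 2.193e-14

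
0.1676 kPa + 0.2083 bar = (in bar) 0.21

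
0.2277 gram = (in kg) 0.0002277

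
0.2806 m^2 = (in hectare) 2.806e-05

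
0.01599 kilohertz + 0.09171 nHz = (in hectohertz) 0.1599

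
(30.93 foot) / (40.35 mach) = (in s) 0.0006862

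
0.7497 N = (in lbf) 0.1685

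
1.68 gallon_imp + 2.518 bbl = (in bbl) 2.566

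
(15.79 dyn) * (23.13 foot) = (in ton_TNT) 2.661e-13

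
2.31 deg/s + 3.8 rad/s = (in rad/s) 3.84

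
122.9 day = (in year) 0.3367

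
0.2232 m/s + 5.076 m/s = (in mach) 0.01556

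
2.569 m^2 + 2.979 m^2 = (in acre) 0.001371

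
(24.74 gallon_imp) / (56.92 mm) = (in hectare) 0.0001976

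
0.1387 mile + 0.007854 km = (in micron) 2.311e+08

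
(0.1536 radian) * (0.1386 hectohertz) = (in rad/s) 2.129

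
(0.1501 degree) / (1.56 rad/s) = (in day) 1.944e-08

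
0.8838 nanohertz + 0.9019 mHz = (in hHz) 9.019e-06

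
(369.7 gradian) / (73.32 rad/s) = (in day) 9.167e-07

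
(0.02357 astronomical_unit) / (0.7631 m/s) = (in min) 7.701e+07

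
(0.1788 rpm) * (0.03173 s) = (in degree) 0.03404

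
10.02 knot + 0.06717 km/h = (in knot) 10.06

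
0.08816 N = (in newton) 0.08816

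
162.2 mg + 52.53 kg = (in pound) 115.8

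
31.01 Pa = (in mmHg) 0.2326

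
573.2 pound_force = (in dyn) 2.55e+08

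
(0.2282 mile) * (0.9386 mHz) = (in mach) 0.001012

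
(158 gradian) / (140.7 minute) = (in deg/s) 0.01684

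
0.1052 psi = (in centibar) 0.7253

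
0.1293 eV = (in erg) 2.072e-13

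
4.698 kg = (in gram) 4698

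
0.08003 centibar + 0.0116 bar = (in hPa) 12.4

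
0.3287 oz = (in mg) 9318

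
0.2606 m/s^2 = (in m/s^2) 0.2606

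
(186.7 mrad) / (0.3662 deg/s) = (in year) 9.263e-07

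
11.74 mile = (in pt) 5.356e+07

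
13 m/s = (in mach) 0.03818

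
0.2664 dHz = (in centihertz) 2.664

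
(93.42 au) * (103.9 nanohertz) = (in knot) 2.823e+06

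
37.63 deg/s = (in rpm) 6.272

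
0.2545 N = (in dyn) 2.545e+04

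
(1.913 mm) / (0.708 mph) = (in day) 6.996e-08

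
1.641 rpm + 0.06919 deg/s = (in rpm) 1.653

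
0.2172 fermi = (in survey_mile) 1.35e-19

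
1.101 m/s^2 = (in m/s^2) 1.101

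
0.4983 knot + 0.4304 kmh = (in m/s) 0.3759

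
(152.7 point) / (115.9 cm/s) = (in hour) 1.291e-05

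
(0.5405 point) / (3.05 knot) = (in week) 2.009e-10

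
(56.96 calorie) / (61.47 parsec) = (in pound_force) 2.825e-17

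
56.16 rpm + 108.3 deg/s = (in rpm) 74.21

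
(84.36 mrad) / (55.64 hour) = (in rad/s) 4.212e-07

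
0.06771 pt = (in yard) 2.612e-05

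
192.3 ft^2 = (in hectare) 0.001787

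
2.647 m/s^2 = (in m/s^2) 2.647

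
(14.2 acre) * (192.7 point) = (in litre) 3.907e+06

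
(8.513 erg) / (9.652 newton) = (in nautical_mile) 4.762e-11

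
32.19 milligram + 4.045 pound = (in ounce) 64.72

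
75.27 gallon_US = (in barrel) 1.792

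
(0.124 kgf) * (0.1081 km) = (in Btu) 0.1246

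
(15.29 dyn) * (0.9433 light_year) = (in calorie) 3.261e+11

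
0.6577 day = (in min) 947.1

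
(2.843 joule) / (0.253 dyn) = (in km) 1124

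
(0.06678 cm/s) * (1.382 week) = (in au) 3.731e-09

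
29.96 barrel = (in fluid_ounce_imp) 1.676e+05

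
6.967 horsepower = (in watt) 5195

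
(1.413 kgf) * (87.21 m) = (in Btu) 1.145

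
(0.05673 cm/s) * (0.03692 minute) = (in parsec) 4.073e-20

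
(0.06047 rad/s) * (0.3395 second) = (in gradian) 1.307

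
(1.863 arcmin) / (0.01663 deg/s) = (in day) 2.161e-05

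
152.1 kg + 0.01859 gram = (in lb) 335.3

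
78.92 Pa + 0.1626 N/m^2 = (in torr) 0.5932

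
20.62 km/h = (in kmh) 20.62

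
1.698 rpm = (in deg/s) 10.19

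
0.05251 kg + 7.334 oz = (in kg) 0.2604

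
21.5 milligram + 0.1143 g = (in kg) 0.0001358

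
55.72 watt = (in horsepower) 0.07472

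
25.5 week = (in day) 178.5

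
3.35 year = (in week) 174.7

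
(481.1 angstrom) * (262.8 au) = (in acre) 467.4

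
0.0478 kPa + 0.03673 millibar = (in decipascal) 514.7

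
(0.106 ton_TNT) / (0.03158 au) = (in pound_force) 0.0211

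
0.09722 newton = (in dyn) 9722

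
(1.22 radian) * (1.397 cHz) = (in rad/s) 0.01704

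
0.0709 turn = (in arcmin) 1531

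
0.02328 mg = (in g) 2.328e-05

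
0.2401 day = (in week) 0.0343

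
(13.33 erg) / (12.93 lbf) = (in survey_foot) 7.604e-08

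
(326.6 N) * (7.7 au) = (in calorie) 8.992e+13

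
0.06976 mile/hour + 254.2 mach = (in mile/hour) 1.936e+05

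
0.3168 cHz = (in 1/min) 0.1901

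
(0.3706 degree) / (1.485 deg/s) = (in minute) 0.004159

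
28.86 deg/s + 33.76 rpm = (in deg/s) 231.4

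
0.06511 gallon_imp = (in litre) 0.296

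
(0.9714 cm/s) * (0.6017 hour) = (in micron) 2.104e+07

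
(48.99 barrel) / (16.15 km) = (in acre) 1.192e-07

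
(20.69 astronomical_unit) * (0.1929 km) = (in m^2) 5.971e+14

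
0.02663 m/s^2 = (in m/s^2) 0.02663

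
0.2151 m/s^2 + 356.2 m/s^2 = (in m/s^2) 356.4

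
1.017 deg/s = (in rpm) 0.1695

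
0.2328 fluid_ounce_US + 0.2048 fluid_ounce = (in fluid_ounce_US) 0.4376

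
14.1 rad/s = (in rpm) 134.6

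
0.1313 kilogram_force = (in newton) 1.288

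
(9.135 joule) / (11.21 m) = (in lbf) 0.1832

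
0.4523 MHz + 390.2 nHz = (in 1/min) 2.714e+07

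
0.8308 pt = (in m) 0.0002931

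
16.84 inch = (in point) 1212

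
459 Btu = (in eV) 3.023e+24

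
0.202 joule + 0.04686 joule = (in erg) 2.489e+06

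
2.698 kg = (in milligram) 2.698e+06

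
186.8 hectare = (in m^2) 1.868e+06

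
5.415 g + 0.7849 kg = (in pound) 1.742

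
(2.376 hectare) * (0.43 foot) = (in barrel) 1.959e+04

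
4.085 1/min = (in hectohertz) 0.0006808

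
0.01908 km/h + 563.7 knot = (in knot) 563.7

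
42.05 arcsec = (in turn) 3.245e-05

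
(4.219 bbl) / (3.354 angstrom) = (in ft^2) 2.153e+10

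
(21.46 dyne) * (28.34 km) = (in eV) 3.796e+19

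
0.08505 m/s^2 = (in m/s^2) 0.08505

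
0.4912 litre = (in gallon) 0.1298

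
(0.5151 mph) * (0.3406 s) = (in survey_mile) 4.873e-05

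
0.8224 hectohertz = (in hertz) 82.24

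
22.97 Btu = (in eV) 1.513e+23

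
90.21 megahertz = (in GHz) 0.09021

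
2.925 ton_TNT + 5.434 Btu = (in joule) 1.224e+10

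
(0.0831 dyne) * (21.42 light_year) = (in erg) 1.684e+18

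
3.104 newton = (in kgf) 0.3165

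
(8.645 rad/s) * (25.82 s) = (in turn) 35.53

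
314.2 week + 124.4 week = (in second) 2.653e+08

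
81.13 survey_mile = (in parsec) 4.231e-12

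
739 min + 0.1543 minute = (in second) 4.435e+04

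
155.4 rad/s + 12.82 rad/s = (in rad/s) 168.2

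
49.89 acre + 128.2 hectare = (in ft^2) 1.597e+07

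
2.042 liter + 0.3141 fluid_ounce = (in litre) 2.051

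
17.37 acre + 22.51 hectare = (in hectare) 29.54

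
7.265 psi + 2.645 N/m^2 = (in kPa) 50.09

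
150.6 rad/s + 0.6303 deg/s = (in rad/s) 150.6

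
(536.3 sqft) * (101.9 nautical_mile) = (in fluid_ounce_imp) 3.309e+11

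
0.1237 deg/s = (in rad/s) 0.002159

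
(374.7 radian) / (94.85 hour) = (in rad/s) 0.001097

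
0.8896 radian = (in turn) 0.1416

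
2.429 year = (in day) 886.6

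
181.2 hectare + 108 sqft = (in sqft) 1.95e+07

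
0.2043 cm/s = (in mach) 6e-06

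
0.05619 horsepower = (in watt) 41.9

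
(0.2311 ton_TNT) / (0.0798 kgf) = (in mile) 7.677e+05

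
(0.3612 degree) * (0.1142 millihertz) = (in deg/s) 4.125e-05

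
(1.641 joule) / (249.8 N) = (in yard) 0.007184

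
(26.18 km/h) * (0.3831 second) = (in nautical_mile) 0.001504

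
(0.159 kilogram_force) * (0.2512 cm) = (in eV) 2.445e+16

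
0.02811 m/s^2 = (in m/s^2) 0.02811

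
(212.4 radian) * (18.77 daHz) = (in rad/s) 3.987e+04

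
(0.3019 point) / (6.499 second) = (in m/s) 1.639e-05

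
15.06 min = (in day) 0.01046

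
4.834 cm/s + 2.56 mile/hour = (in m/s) 1.193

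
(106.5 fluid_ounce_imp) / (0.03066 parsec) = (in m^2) 3.198e-18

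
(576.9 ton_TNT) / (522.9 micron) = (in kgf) 4.707e+14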